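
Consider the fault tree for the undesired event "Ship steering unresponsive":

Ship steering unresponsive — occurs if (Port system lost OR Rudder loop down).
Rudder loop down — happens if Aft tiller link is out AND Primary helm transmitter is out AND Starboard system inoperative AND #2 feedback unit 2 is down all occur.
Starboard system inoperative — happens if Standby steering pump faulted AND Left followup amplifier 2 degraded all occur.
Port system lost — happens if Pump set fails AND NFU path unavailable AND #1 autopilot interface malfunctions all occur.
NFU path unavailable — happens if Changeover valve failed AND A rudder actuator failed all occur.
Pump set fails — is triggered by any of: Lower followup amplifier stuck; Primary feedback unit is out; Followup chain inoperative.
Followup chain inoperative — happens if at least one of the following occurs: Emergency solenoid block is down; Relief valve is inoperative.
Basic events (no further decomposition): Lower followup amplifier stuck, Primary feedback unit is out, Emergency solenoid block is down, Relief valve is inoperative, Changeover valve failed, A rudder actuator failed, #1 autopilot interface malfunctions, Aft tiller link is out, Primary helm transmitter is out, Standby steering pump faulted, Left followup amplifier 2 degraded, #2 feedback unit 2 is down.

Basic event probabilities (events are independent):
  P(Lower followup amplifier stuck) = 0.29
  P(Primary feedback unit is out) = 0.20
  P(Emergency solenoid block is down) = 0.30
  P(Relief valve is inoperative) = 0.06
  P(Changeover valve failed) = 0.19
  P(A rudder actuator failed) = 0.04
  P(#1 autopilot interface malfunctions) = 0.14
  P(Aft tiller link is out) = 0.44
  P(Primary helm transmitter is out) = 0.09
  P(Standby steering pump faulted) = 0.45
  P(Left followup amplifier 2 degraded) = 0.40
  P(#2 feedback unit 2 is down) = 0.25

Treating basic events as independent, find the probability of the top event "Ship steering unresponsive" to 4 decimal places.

P(Followup chain inoperative) [OR] = 1 − (1−0.30) × (1−0.06) = 0.342000
P(Pump set fails) [OR] = 1 − (1−0.29) × (1−0.20) × (1−0.342000) = 0.626256
P(NFU path unavailable) [AND] = 0.19 × 0.04 = 0.007600
P(Port system lost) [AND] = 0.626256 × 0.007600 × 0.14 = 0.000666
P(Starboard system inoperative) [AND] = 0.45 × 0.40 = 0.180000
P(Rudder loop down) [AND] = 0.44 × 0.09 × 0.180000 × 0.25 = 0.001782
P(Ship steering unresponsive) [OR] = 1 − (1−0.000666) × (1−0.001782) = 0.002447
Rounded to 4 decimal places: P(Ship steering unresponsive) ≈ 0.0024.

0.0024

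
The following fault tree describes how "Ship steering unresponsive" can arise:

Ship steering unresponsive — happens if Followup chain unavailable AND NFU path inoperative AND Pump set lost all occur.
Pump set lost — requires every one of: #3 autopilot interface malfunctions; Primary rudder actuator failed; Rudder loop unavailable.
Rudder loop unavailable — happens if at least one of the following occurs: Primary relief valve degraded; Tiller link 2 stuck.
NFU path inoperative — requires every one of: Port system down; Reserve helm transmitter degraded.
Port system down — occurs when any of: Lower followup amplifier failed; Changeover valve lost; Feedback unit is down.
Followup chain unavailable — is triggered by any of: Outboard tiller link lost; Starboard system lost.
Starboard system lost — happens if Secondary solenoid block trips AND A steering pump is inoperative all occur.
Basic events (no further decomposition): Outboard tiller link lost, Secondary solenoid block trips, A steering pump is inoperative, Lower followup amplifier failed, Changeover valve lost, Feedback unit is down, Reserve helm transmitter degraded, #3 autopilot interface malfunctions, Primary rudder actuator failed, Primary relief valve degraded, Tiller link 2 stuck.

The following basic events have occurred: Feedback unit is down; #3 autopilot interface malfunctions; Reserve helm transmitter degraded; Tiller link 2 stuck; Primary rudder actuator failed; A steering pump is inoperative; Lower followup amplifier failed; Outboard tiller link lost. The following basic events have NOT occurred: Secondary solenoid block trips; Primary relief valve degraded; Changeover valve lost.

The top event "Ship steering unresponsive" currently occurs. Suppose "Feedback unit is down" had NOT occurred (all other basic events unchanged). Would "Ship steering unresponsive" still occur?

Counterfactual: set "Feedback unit is down" to not occurred.
Starboard system lost [AND]: Secondary solenoid block trips=not, A steering pump is inoperative=occurs → not all inputs occur → does not occur.
Followup chain unavailable [OR]: Outboard tiller link lost=occurs, Starboard system lost=not → at least one input occurs → occurs.
Port system down [OR]: Lower followup amplifier failed=occurs, Changeover valve lost=not, Feedback unit is down=not → at least one input occurs → occurs.
NFU path inoperative [AND]: Port system down=occurs, Reserve helm transmitter degraded=occurs → all inputs occur → occurs.
Rudder loop unavailable [OR]: Primary relief valve degraded=not, Tiller link 2 stuck=occurs → at least one input occurs → occurs.
Pump set lost [AND]: #3 autopilot interface malfunctions=occurs, Primary rudder actuator failed=occurs, Rudder loop unavailable=occurs → all inputs occur → occurs.
Ship steering unresponsive [AND]: Followup chain unavailable=occurs, NFU path inoperative=occurs, Pump set lost=occurs → all inputs occur → occurs.

Yes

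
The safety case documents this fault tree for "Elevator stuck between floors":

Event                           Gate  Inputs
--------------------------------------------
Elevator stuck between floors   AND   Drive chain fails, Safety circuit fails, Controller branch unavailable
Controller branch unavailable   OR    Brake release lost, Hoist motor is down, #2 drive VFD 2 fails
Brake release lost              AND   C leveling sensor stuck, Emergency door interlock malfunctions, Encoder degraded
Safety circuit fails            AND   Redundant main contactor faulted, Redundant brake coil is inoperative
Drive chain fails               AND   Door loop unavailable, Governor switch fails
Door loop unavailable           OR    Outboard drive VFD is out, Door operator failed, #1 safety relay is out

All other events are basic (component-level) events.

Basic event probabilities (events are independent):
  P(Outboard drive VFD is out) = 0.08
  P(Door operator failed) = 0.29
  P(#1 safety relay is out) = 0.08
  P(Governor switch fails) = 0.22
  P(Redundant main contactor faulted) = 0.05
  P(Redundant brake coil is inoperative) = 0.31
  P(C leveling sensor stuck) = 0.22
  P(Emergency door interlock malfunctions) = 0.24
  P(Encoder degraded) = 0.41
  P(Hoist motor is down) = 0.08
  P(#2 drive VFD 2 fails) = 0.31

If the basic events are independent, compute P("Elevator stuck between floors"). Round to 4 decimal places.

0.0005

P(Door loop unavailable) [OR] = 1 − (1−0.08) × (1−0.29) × (1−0.08) = 0.399056
P(Drive chain fails) [AND] = 0.399056 × 0.22 = 0.087792
P(Safety circuit fails) [AND] = 0.05 × 0.31 = 0.015500
P(Brake release lost) [AND] = 0.22 × 0.24 × 0.41 = 0.021648
P(Controller branch unavailable) [OR] = 1 − (1−0.021648) × (1−0.08) × (1−0.31) = 0.378942
P(Elevator stuck between floors) [AND] = 0.087792 × 0.015500 × 0.378942 = 0.000516
Rounded to 4 decimal places: P(Elevator stuck between floors) ≈ 0.0005.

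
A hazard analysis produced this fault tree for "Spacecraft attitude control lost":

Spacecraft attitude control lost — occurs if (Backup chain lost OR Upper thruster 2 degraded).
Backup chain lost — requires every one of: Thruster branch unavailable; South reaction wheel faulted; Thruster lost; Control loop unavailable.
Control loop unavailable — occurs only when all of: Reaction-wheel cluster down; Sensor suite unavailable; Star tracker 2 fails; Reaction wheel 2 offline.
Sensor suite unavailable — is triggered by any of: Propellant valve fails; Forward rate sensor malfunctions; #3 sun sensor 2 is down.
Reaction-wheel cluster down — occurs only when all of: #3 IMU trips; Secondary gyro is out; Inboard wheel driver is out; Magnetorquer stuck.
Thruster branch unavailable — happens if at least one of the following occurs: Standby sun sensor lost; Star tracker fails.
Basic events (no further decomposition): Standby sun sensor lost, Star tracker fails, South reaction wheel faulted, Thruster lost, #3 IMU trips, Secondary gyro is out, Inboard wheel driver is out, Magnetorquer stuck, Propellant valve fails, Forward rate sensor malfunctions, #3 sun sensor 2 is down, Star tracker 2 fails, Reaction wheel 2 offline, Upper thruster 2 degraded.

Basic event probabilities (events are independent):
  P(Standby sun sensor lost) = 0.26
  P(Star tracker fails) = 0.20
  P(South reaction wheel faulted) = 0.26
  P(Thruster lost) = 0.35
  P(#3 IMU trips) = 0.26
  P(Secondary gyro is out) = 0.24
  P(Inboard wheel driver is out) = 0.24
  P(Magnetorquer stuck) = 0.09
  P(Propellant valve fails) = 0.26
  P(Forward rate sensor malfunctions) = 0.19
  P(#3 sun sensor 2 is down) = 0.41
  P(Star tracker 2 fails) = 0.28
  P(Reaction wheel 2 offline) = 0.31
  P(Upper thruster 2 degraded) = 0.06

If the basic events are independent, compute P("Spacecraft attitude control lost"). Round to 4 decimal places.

0.0600

P(Thruster branch unavailable) [OR] = 1 − (1−0.26) × (1−0.20) = 0.408000
P(Reaction-wheel cluster down) [AND] = 0.26 × 0.24 × 0.24 × 0.09 = 0.001348
P(Sensor suite unavailable) [OR] = 1 − (1−0.26) × (1−0.19) × (1−0.41) = 0.646354
P(Control loop unavailable) [AND] = 0.001348 × 0.646354 × 0.28 × 0.31 = 0.000076
P(Backup chain lost) [AND] = 0.408000 × 0.26 × 0.35 × 0.000076 = 0.000003
P(Spacecraft attitude control lost) [OR] = 1 − (1−0.000003) × (1−0.06) = 0.060003
Rounded to 4 decimal places: P(Spacecraft attitude control lost) ≈ 0.0600.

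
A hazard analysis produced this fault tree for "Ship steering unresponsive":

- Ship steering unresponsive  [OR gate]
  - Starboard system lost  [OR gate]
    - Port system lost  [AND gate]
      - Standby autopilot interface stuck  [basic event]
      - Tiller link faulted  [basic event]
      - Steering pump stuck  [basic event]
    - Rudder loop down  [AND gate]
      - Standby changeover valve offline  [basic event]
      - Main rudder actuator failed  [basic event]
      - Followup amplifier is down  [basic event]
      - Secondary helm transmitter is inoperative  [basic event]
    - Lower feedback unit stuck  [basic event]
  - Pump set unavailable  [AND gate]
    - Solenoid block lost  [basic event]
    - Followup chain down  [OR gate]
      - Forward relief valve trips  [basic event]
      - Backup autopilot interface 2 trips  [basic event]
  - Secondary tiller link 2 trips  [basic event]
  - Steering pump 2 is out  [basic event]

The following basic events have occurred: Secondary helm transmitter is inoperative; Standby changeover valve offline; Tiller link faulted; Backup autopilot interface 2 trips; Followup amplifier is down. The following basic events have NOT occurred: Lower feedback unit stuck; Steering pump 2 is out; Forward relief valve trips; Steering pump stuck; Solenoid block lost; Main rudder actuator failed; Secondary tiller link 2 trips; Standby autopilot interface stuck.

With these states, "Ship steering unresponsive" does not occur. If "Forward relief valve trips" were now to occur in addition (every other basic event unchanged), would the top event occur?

Counterfactual: set "Forward relief valve trips" to occurred.
Port system lost [AND]: Standby autopilot interface stuck=not, Tiller link faulted=occurs, Steering pump stuck=not → not all inputs occur → does not occur.
Rudder loop down [AND]: Standby changeover valve offline=occurs, Main rudder actuator failed=not, Followup amplifier is down=occurs, Secondary helm transmitter is inoperative=occurs → not all inputs occur → does not occur.
Starboard system lost [OR]: Port system lost=not, Rudder loop down=not, Lower feedback unit stuck=not → no input occurs → does not occur.
Followup chain down [OR]: Forward relief valve trips=occurs, Backup autopilot interface 2 trips=occurs → at least one input occurs → occurs.
Pump set unavailable [AND]: Solenoid block lost=not, Followup chain down=occurs → not all inputs occur → does not occur.
Ship steering unresponsive [OR]: Starboard system lost=not, Pump set unavailable=not, Secondary tiller link 2 trips=not, Steering pump 2 is out=not → no input occurs → does not occur.

No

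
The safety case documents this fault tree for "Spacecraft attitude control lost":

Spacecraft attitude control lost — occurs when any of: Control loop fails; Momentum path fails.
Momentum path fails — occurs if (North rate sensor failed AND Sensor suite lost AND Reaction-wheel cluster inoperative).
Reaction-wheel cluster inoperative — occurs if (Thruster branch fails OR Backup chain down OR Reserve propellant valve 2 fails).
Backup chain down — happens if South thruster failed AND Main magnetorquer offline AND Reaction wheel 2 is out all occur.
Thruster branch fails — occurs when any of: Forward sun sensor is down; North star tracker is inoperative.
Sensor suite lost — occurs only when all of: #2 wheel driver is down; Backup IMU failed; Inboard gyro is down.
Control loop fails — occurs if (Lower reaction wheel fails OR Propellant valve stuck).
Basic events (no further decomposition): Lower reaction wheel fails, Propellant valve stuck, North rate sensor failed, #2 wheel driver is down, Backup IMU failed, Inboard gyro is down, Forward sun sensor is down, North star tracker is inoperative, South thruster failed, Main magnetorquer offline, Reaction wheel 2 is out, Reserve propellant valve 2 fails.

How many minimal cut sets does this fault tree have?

Control loop fails [OR]: union of children's cut sets → 2 cut set(s).
Sensor suite lost [AND]: one cut set from each child combined → 1 × 1 × 1 = 1 cut set(s).
Thruster branch fails [OR]: union of children's cut sets → 2 cut set(s).
Backup chain down [AND]: one cut set from each child combined → 1 × 1 × 1 = 1 cut set(s).
Reaction-wheel cluster inoperative [OR]: union of children's cut sets → 4 cut set(s).
Momentum path fails [AND]: one cut set from each child combined → 1 × 1 × 4 = 4 cut set(s).
Spacecraft attitude control lost [OR]: union of children's cut sets → 6 cut set(s).
Minimal cut sets: {Lower reaction wheel fails}; {Propellant valve stuck}; {#2 wheel driver is down, Backup IMU failed, Forward sun sensor is down, Inboard gyro is down, North rate sensor failed}; {#2 wheel driver is down, Backup IMU failed, Inboard gyro is down, North rate sensor failed, North star tracker is inoperative}; {#2 wheel driver is down, Backup IMU failed, Inboard gyro is down, Main magnetorquer offline, North rate sensor failed, Reaction wheel 2 is out, South thruster failed}; {#2 wheel driver is down, Backup IMU failed, Inboard gyro is down, North rate sensor failed, Reserve propellant valve 2 fails}.

6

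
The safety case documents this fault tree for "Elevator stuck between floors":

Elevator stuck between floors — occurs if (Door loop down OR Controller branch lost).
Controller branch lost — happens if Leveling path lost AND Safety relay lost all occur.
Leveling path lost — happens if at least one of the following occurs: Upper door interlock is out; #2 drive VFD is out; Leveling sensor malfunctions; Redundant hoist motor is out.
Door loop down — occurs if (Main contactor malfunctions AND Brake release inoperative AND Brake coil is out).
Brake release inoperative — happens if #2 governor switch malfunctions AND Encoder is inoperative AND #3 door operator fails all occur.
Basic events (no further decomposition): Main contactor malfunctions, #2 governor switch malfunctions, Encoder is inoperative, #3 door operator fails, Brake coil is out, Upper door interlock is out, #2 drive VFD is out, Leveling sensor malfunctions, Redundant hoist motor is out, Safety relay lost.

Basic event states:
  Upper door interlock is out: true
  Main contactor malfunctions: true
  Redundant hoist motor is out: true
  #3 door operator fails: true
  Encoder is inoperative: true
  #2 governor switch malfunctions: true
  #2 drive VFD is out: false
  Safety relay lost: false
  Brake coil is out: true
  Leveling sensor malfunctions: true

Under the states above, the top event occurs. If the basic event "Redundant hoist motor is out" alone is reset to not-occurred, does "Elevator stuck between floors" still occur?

Counterfactual: set "Redundant hoist motor is out" to not occurred.
Brake release inoperative [AND]: #2 governor switch malfunctions=occurs, Encoder is inoperative=occurs, #3 door operator fails=occurs → all inputs occur → occurs.
Door loop down [AND]: Main contactor malfunctions=occurs, Brake release inoperative=occurs, Brake coil is out=occurs → all inputs occur → occurs.
Leveling path lost [OR]: Upper door interlock is out=occurs, #2 drive VFD is out=not, Leveling sensor malfunctions=occurs, Redundant hoist motor is out=not → at least one input occurs → occurs.
Controller branch lost [AND]: Leveling path lost=occurs, Safety relay lost=not → not all inputs occur → does not occur.
Elevator stuck between floors [OR]: Door loop down=occurs, Controller branch lost=not → at least one input occurs → occurs.

Yes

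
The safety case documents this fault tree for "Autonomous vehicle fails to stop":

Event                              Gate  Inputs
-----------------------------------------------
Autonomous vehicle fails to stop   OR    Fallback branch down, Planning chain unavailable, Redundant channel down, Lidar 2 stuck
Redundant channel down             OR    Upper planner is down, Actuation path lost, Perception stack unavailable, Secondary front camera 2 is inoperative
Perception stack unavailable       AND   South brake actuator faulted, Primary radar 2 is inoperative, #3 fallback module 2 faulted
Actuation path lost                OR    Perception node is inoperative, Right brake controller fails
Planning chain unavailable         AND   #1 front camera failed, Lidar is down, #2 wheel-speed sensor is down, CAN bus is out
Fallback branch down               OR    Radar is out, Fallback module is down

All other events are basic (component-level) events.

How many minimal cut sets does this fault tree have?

9

Fallback branch down [OR]: union of children's cut sets → 2 cut set(s).
Planning chain unavailable [AND]: one cut set from each child combined → 1 × 1 × 1 × 1 = 1 cut set(s).
Actuation path lost [OR]: union of children's cut sets → 2 cut set(s).
Perception stack unavailable [AND]: one cut set from each child combined → 1 × 1 × 1 = 1 cut set(s).
Redundant channel down [OR]: union of children's cut sets → 5 cut set(s).
Autonomous vehicle fails to stop [OR]: union of children's cut sets → 9 cut set(s).
Minimal cut sets: {Radar is out}; {Fallback module is down}; {#1 front camera failed, #2 wheel-speed sensor is down, CAN bus is out, Lidar is down}; {Upper planner is down}; {Perception node is inoperative}; {Right brake controller fails}; {#3 fallback module 2 faulted, Primary radar 2 is inoperative, South brake actuator faulted}; {Secondary front camera 2 is inoperative}; {Lidar 2 stuck}.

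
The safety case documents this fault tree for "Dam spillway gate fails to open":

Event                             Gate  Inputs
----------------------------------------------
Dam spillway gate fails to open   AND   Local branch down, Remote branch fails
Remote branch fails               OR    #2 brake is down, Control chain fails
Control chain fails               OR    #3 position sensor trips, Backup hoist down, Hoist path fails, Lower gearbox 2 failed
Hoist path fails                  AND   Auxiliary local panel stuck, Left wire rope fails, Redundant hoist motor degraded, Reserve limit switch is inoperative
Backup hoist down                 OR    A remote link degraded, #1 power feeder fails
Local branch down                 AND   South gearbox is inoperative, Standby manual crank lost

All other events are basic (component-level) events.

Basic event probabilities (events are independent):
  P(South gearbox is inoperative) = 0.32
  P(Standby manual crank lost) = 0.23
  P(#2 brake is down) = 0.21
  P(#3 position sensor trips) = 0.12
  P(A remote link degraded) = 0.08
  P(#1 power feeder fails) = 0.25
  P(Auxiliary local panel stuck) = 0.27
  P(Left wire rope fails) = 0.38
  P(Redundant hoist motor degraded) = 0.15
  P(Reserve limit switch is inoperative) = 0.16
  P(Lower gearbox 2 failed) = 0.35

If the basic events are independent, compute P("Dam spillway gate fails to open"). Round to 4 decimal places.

P(Local branch down) [AND] = 0.32 × 0.23 = 0.073600
P(Backup hoist down) [OR] = 1 − (1−0.08) × (1−0.25) = 0.310000
P(Hoist path fails) [AND] = 0.27 × 0.38 × 0.15 × 0.16 = 0.002462
P(Control chain fails) [OR] = 1 − (1−0.12) × (1−0.310000) × (1−0.002462) × (1−0.35) = 0.606292
P(Remote branch fails) [OR] = 1 − (1−0.21) × (1−0.606292) = 0.688971
P(Dam spillway gate fails to open) [AND] = 0.073600 × 0.688971 = 0.050708
Rounded to 4 decimal places: P(Dam spillway gate fails to open) ≈ 0.0507.

0.0507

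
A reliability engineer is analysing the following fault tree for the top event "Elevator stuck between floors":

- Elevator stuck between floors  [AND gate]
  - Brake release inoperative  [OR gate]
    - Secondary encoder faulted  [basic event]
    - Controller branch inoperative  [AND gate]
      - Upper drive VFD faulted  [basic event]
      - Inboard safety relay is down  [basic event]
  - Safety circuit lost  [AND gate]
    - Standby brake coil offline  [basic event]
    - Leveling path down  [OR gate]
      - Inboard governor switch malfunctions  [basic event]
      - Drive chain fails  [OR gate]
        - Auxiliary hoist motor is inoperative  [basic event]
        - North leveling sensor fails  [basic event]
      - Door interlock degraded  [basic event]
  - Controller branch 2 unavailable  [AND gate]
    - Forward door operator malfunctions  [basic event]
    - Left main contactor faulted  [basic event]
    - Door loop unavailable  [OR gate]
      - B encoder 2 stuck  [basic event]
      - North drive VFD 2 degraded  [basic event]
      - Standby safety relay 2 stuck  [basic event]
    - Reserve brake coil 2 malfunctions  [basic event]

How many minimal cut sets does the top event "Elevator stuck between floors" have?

24

Controller branch inoperative [AND]: one cut set from each child combined → 1 × 1 = 1 cut set(s).
Brake release inoperative [OR]: union of children's cut sets → 2 cut set(s).
Drive chain fails [OR]: union of children's cut sets → 2 cut set(s).
Leveling path down [OR]: union of children's cut sets → 4 cut set(s).
Safety circuit lost [AND]: one cut set from each child combined → 1 × 4 = 4 cut set(s).
Door loop unavailable [OR]: union of children's cut sets → 3 cut set(s).
Controller branch 2 unavailable [AND]: one cut set from each child combined → 1 × 1 × 3 × 1 = 3 cut set(s).
Elevator stuck between floors [AND]: one cut set from each child combined → 2 × 4 × 3 = 24 cut set(s).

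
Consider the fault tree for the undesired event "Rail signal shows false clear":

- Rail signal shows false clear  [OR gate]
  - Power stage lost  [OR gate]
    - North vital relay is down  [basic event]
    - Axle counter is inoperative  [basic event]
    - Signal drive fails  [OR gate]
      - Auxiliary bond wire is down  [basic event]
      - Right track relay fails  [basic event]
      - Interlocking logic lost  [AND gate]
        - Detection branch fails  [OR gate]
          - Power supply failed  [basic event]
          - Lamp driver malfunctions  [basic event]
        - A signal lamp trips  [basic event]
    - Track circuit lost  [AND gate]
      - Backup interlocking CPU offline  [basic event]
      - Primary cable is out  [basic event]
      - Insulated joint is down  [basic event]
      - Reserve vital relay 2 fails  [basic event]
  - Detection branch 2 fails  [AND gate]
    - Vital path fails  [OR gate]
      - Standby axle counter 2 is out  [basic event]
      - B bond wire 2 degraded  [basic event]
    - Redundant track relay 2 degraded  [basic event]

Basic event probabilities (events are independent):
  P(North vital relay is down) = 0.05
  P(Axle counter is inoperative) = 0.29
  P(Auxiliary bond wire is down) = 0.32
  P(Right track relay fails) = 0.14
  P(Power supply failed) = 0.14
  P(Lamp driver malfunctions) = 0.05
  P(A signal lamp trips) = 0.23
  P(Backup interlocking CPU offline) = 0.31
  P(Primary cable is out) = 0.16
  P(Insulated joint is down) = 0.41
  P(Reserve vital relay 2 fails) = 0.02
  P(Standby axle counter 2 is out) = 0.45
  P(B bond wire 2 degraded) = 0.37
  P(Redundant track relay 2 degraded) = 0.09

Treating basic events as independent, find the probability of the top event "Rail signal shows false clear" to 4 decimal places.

0.6445

P(Detection branch fails) [OR] = 1 − (1−0.14) × (1−0.05) = 0.183000
P(Interlocking logic lost) [AND] = 0.183000 × 0.23 = 0.042090
P(Signal drive fails) [OR] = 1 − (1−0.32) × (1−0.14) × (1−0.042090) = 0.439814
P(Track circuit lost) [AND] = 0.31 × 0.16 × 0.41 × 0.02 = 0.000407
P(Power stage lost) [OR] = 1 − (1−0.05) × (1−0.29) × (1−0.439814) × (1−0.000407) = 0.622308
P(Vital path fails) [OR] = 1 − (1−0.45) × (1−0.37) = 0.653500
P(Detection branch 2 fails) [AND] = 0.653500 × 0.09 = 0.058815
P(Rail signal shows false clear) [OR] = 1 − (1−0.622308) × (1−0.058815) = 0.644522
Rounded to 4 decimal places: P(Rail signal shows false clear) ≈ 0.6445.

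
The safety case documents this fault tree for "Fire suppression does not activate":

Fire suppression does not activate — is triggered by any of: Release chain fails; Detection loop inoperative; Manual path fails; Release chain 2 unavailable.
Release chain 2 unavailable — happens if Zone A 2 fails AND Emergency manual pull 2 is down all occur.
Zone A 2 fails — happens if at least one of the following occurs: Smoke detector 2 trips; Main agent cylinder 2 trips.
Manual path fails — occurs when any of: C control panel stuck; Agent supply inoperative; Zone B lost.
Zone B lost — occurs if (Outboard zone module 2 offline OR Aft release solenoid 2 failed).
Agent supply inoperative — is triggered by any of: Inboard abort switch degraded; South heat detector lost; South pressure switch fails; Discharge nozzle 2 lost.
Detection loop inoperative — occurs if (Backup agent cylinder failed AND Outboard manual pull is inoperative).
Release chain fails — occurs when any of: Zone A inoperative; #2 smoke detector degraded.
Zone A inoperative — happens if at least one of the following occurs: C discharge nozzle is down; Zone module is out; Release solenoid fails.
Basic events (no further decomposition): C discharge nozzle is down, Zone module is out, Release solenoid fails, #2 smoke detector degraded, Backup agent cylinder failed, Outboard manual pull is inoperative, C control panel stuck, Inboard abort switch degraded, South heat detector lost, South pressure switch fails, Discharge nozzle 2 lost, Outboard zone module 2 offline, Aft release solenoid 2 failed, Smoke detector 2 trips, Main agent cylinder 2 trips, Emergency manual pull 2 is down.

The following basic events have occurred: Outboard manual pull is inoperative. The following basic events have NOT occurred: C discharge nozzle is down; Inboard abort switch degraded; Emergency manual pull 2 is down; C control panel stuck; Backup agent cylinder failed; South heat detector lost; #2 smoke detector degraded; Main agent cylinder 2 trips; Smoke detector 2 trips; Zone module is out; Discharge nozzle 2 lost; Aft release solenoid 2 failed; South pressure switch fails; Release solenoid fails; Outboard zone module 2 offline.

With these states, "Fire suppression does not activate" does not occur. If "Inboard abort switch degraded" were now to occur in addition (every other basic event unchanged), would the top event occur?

Yes

Counterfactual: set "Inboard abort switch degraded" to occurred.
Zone A inoperative [OR]: C discharge nozzle is down=not, Zone module is out=not, Release solenoid fails=not → no input occurs → does not occur.
Release chain fails [OR]: Zone A inoperative=not, #2 smoke detector degraded=not → no input occurs → does not occur.
Detection loop inoperative [AND]: Backup agent cylinder failed=not, Outboard manual pull is inoperative=occurs → not all inputs occur → does not occur.
Agent supply inoperative [OR]: Inboard abort switch degraded=occurs, South heat detector lost=not, South pressure switch fails=not, Discharge nozzle 2 lost=not → at least one input occurs → occurs.
Zone B lost [OR]: Outboard zone module 2 offline=not, Aft release solenoid 2 failed=not → no input occurs → does not occur.
Manual path fails [OR]: C control panel stuck=not, Agent supply inoperative=occurs, Zone B lost=not → at least one input occurs → occurs.
Zone A 2 fails [OR]: Smoke detector 2 trips=not, Main agent cylinder 2 trips=not → no input occurs → does not occur.
Release chain 2 unavailable [AND]: Zone A 2 fails=not, Emergency manual pull 2 is down=not → not all inputs occur → does not occur.
Fire suppression does not activate [OR]: Release chain fails=not, Detection loop inoperative=not, Manual path fails=occurs, Release chain 2 unavailable=not → at least one input occurs → occurs.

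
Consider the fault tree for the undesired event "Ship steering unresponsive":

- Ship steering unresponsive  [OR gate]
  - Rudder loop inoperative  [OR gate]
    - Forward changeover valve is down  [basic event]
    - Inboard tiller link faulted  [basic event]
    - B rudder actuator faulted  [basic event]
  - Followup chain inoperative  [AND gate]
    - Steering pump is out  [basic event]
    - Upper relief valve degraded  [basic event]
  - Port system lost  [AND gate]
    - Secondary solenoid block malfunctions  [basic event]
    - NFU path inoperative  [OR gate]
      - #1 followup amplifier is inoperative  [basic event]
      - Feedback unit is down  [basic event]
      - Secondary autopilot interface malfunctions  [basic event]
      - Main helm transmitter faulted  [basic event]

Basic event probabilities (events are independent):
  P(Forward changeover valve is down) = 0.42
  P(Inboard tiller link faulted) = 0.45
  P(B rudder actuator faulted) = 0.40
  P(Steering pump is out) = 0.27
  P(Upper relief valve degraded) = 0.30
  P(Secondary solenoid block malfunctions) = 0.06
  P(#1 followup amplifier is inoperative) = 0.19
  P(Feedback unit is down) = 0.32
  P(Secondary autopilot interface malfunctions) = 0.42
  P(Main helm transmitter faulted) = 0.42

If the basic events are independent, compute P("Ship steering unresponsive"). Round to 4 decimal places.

0.8327

P(Rudder loop inoperative) [OR] = 1 − (1−0.42) × (1−0.45) × (1−0.40) = 0.808600
P(Followup chain inoperative) [AND] = 0.27 × 0.30 = 0.081000
P(NFU path inoperative) [OR] = 1 − (1−0.19) × (1−0.32) × (1−0.42) × (1−0.42) = 0.814711
P(Port system lost) [AND] = 0.06 × 0.814711 = 0.048883
P(Ship steering unresponsive) [OR] = 1 − (1−0.808600) × (1−0.081000) × (1−0.048883) = 0.832702
Rounded to 4 decimal places: P(Ship steering unresponsive) ≈ 0.8327.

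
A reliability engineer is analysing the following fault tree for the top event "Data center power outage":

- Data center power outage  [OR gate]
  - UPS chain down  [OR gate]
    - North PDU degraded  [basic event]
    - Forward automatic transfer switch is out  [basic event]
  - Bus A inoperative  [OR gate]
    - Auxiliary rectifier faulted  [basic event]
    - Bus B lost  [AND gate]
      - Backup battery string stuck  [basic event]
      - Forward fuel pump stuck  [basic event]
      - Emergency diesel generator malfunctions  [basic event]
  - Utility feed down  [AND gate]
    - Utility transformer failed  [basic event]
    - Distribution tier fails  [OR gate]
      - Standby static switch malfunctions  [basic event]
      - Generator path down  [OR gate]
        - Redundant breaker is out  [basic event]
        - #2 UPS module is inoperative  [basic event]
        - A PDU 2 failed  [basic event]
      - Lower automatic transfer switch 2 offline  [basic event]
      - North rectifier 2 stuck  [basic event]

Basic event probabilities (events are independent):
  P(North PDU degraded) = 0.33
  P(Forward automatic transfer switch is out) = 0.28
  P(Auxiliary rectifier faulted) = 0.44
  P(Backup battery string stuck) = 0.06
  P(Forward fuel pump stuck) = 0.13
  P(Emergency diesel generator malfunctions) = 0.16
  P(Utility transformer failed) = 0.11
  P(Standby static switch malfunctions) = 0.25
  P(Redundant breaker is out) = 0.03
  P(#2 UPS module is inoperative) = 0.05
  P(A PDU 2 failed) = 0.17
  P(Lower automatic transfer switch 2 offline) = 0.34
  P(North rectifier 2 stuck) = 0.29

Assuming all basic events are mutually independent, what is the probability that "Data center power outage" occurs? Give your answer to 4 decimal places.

P(UPS chain down) [OR] = 1 − (1−0.33) × (1−0.28) = 0.517600
P(Bus B lost) [AND] = 0.06 × 0.13 × 0.16 = 0.001248
P(Bus A inoperative) [OR] = 1 − (1−0.44) × (1−0.001248) = 0.440699
P(Generator path down) [OR] = 1 − (1−0.03) × (1−0.05) × (1−0.17) = 0.235155
P(Distribution tier fails) [OR] = 1 − (1−0.25) × (1−0.235155) × (1−0.34) × (1−0.29) = 0.731195
P(Utility feed down) [AND] = 0.11 × 0.731195 = 0.080431
P(Data center power outage) [OR] = 1 − (1−0.517600) × (1−0.440699) × (1−0.080431) = 0.751894
Rounded to 4 decimal places: P(Data center power outage) ≈ 0.7519.

0.7519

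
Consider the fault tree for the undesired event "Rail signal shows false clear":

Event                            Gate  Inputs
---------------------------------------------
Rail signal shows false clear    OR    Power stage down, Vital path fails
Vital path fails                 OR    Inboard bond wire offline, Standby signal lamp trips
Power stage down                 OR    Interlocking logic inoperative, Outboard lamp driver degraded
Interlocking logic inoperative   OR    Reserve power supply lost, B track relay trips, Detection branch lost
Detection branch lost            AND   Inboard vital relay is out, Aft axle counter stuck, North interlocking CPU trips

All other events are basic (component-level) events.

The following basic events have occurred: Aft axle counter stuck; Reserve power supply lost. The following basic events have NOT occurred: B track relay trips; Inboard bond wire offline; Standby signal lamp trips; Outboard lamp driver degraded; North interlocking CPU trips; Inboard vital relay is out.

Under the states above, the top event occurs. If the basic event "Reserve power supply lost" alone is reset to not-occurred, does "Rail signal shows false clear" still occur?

No

Counterfactual: set "Reserve power supply lost" to not occurred.
Detection branch lost [AND]: Inboard vital relay is out=not, Aft axle counter stuck=occurs, North interlocking CPU trips=not → not all inputs occur → does not occur.
Interlocking logic inoperative [OR]: Reserve power supply lost=not, B track relay trips=not, Detection branch lost=not → no input occurs → does not occur.
Power stage down [OR]: Interlocking logic inoperative=not, Outboard lamp driver degraded=not → no input occurs → does not occur.
Vital path fails [OR]: Inboard bond wire offline=not, Standby signal lamp trips=not → no input occurs → does not occur.
Rail signal shows false clear [OR]: Power stage down=not, Vital path fails=not → no input occurs → does not occur.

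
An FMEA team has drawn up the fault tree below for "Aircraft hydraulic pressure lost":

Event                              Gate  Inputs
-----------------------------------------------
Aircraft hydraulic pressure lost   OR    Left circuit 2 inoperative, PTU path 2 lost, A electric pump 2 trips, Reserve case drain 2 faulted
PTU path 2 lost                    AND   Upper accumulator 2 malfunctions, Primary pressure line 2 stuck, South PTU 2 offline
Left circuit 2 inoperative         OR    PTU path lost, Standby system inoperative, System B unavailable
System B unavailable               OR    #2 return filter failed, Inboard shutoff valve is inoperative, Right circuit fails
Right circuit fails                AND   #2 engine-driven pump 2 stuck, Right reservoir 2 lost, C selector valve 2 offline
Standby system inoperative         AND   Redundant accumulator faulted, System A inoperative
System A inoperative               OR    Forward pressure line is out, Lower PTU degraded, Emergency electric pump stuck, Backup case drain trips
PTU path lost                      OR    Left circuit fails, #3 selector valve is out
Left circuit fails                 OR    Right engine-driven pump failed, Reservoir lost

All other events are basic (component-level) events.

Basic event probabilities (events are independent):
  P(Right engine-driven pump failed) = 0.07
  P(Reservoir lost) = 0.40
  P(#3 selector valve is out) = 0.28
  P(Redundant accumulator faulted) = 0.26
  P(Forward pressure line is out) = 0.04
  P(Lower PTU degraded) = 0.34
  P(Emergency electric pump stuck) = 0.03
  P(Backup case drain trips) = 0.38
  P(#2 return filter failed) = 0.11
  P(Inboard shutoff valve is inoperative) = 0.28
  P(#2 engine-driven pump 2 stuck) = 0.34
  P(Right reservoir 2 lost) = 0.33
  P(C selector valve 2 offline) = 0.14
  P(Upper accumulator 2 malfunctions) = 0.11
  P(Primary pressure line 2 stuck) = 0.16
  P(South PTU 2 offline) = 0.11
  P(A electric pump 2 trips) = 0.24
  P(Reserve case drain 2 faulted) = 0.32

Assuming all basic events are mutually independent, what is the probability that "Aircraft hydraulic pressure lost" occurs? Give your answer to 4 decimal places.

P(Left circuit fails) [OR] = 1 − (1−0.07) × (1−0.40) = 0.442000
P(PTU path lost) [OR] = 1 − (1−0.442000) × (1−0.28) = 0.598240
P(System A inoperative) [OR] = 1 − (1−0.04) × (1−0.34) × (1−0.03) × (1−0.38) = 0.618953
P(Standby system inoperative) [AND] = 0.26 × 0.618953 = 0.160928
P(Right circuit fails) [AND] = 0.34 × 0.33 × 0.14 = 0.015708
P(System B unavailable) [OR] = 1 − (1−0.11) × (1−0.28) × (1−0.015708) = 0.369266
P(Left circuit 2 inoperative) [OR] = 1 − (1−0.598240) × (1−0.160928) × (1−0.369266) = 0.787376
P(PTU path 2 lost) [AND] = 0.11 × 0.16 × 0.11 = 0.001936
P(Aircraft hydraulic pressure lost) [OR] = 1 − (1−0.787376) × (1−0.001936) × (1−0.24) × (1−0.32) = 0.890329
Rounded to 4 decimal places: P(Aircraft hydraulic pressure lost) ≈ 0.8903.

0.8903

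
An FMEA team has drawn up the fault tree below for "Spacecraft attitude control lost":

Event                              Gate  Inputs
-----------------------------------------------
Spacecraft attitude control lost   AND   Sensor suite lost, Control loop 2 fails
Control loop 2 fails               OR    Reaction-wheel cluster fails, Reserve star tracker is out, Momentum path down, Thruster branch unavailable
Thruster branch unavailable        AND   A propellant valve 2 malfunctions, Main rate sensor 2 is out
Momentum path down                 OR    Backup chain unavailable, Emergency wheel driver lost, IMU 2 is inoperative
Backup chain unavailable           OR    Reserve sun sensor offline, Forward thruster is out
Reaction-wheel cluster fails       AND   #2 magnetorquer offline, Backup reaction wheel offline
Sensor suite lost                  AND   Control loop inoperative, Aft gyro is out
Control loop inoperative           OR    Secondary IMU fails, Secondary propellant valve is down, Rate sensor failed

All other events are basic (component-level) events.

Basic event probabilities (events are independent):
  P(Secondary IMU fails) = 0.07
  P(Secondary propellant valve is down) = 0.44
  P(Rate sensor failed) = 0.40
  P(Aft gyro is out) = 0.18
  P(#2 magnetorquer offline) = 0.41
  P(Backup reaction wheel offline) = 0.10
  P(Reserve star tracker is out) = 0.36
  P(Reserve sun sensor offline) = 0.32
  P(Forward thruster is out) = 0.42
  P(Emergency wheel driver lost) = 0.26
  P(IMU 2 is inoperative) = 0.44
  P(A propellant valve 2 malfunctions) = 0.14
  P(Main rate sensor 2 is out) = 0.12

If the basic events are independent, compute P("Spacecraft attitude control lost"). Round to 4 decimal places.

P(Control loop inoperative) [OR] = 1 − (1−0.07) × (1−0.44) × (1−0.40) = 0.687520
P(Sensor suite lost) [AND] = 0.687520 × 0.18 = 0.123754
P(Reaction-wheel cluster fails) [AND] = 0.41 × 0.10 = 0.041000
P(Backup chain unavailable) [OR] = 1 − (1−0.32) × (1−0.42) = 0.605600
P(Momentum path down) [OR] = 1 − (1−0.605600) × (1−0.26) × (1−0.44) = 0.836561
P(Thruster branch unavailable) [AND] = 0.14 × 0.12 = 0.016800
P(Control loop 2 fails) [OR] = 1 − (1−0.041000) × (1−0.36) × (1−0.836561) × (1−0.016800) = 0.901373
P(Spacecraft attitude control lost) [AND] = 0.123754 × 0.901373 = 0.111549
Rounded to 4 decimal places: P(Spacecraft attitude control lost) ≈ 0.1115.

0.1115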